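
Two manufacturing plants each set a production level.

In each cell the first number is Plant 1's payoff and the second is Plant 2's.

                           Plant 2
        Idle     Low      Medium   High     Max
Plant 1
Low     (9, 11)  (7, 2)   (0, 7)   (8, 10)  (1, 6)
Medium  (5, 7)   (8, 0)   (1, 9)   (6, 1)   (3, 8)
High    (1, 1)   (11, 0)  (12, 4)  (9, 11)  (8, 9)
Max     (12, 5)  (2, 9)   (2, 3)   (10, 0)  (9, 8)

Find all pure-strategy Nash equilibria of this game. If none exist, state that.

No pure-strategy Nash equilibrium.

(Low, Idle): Plant 1 can switch to Max (9 → 12). Not NE.
(Low, Low): Plant 1 can switch to Medium (7 → 8). Not NE.
(Low, Medium): Plant 1 can switch to Medium (0 → 1). Not NE.
(Low, High): Plant 1 can switch to High (8 → 9). Not NE.
(Low, Max): Plant 1 can switch to Medium (1 → 3). Not NE.
(Medium, Idle): Plant 1 can switch to Low (5 → 9). Not NE.
(Medium, Low): Plant 1 can switch to High (8 → 11). Not NE.
(Medium, Medium): Plant 1 can switch to High (1 → 12). Not NE.
(The remaining 12 profiles each have a profitable deviation by the same check.)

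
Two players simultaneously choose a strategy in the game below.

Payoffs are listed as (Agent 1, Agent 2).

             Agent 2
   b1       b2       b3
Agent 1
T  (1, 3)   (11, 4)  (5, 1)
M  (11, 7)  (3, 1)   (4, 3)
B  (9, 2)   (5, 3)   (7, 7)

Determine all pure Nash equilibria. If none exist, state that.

Pure-strategy Nash equilibria: (T, b2), (M, b1), (B, b3)

For each player, find the best response to each opponent profile; mutual best responses are the pure NE.
Agent 1 against b1: payoffs 1, 11, 9 → best response M.
Agent 1 against b2: payoffs 11, 3, 5 → best response T.
Agent 1 against b3: payoffs 5, 4, 7 → best response B.
Agent 2 against T: payoffs 3, 4, 1 → best response b2.
Agent 2 against M: payoffs 7, 1, 3 → best response b1.
Agent 2 against B: payoffs 2, 3, 7 → best response b3.
Mutual best responses: (T, b2); (M, b1); (B, b3).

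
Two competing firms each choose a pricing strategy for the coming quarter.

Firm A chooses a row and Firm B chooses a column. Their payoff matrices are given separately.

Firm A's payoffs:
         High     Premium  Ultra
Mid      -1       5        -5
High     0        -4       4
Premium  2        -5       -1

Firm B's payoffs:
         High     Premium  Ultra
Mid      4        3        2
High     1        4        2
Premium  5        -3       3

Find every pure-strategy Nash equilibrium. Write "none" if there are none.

For each player, find the best response to each opponent profile; mutual best responses are the pure NE.
Firm A against High: payoffs -1, 0, 2 → best response Premium.
Firm A against Premium: payoffs 5, -4, -5 → best response Mid.
Firm A against Ultra: payoffs -5, 4, -1 → best response High.
Firm B against Mid: payoffs 4, 3, 2 → best response High.
Firm B against High: payoffs 1, 4, 2 → best response Premium.
Firm B against Premium: payoffs 5, -3, 3 → best response High.
Mutual best responses: (Premium, High).

The unique pure-strategy Nash equilibrium is (Premium, High).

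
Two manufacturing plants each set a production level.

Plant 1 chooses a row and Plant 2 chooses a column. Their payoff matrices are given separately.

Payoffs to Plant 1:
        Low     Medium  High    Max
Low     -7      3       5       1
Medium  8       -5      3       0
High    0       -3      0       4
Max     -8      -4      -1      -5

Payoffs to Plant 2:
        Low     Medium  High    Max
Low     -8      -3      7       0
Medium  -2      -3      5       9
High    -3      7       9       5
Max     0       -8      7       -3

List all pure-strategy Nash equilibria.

For each strategy profile, look for a profitable unilateral deviation.
(Low, Low): Plant 1 can switch to Medium (-7 → 8). Not NE.
(Low, Medium): Plant 2 can switch to High (-3 → 7). Not NE.
(Low, High): Plant 1 gets 5, best alternative 3; Plant 2 gets 7, best alternative 0. No profitable deviation — NE.
(Low, Max): Plant 1 can switch to High (1 → 4). Not NE.
(Medium, Low): Plant 2 can switch to High (-2 → 5). Not NE.
(Medium, Medium): Plant 1 can switch to Low (-5 → 3). Not NE.
(Medium, High): Plant 1 can switch to Low (3 → 5). Not NE.
(The remaining 9 profiles each have a profitable deviation by the same check.)

Pure NE: (Low, High)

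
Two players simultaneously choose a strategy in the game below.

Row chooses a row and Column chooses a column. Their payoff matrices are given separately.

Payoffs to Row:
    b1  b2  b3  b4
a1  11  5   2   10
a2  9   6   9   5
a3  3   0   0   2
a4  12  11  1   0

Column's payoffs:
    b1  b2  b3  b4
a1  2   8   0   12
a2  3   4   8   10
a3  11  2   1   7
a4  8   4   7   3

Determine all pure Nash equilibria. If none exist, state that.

(a1, b4) and (a4, b1)

Check each profile: it is a Nash equilibrium iff no player can strictly gain by switching unilaterally.
(a1, b1): Row can switch to a4 (11 → 12). Not NE.
(a1, b2): Row can switch to a2 (5 → 6). Not NE.
(a1, b3): Row can switch to a2 (2 → 9). Not NE.
(a1, b4): Row gets 10, best alternative 5; Column gets 12, best alternative 8. No profitable deviation — NE.
(a2, b1): Row can switch to a1 (9 → 11). Not NE.
(a2, b2): Row can switch to a4 (6 → 11). Not NE.
(a2, b3): Column can switch to b4 (8 → 10). Not NE.
(a2, b4): Row can switch to a1 (5 → 10). Not NE.
(a3, b1): Row can switch to a1 (3 → 11). Not NE.
(a4, b1): Row gets 12, best alternative 11; Column gets 8, best alternative 7. No profitable deviation — NE.
(The remaining 6 profiles each have a profitable deviation by the same check.)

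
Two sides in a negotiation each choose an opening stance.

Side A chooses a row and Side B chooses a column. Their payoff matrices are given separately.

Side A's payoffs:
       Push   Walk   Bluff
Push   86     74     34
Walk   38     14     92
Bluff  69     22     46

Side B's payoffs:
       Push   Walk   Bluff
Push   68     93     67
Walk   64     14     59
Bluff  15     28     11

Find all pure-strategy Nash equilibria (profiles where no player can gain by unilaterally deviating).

The unique pure-strategy Nash equilibrium is (Push, Walk).

Mark each player's best response to every combination of opponents' strategies; a profile where every player is best-responding is a pure Nash equilibrium.
Side A against Push: payoffs 86, 38, 69 → best response Push.
Side A against Walk: payoffs 74, 14, 22 → best response Push.
Side A against Bluff: payoffs 34, 92, 46 → best response Walk.
Side B against Push: payoffs 68, 93, 67 → best response Walk.
Side B against Walk: payoffs 64, 14, 59 → best response Push.
Side B against Bluff: payoffs 15, 28, 11 → best response Walk.
Mutual best responses: (Push, Walk).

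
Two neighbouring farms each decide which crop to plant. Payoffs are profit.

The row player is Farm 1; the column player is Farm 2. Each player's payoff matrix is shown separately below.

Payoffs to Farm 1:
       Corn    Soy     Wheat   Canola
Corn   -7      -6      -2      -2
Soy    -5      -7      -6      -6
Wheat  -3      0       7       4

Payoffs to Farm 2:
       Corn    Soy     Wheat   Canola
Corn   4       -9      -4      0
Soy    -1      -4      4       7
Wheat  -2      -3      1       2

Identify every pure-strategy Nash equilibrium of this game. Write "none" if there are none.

Farm 1 against Corn: payoffs -7, -5, -3 → best response Wheat.
Farm 1 against Soy: payoffs -6, -7, 0 → best response Wheat.
Farm 1 against Wheat: payoffs -2, -6, 7 → best response Wheat.
Farm 1 against Canola: payoffs -2, -6, 4 → best response Wheat.
Farm 2 against Corn: payoffs 4, -9, -4, 0 → best response Corn.
Farm 2 against Soy: payoffs -1, -4, 4, 7 → best response Canola.
Farm 2 against Wheat: payoffs -2, -3, 1, 2 → best response Canola.
Mutual best responses: (Wheat, Canola).

The unique pure-strategy Nash equilibrium is (Wheat, Canola).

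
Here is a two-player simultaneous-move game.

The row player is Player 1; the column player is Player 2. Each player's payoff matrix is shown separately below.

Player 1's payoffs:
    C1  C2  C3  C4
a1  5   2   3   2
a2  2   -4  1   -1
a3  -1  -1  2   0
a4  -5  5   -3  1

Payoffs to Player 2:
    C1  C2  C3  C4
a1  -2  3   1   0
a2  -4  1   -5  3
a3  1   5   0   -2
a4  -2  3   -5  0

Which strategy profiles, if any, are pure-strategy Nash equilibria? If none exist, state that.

For each strategy profile, look for a profitable unilateral deviation.
(a1, C1): Player 2 can switch to C2 (-2 → 3). Not NE.
(a1, C2): Player 1 can switch to a4 (2 → 5). Not NE.
(a1, C3): Player 2 can switch to C2 (1 → 3). Not NE.
(a1, C4): Player 2 can switch to C2 (0 → 3). Not NE.
(a2, C1): Player 1 can switch to a1 (2 → 5). Not NE.
(a2, C2): Player 1 can switch to a1 (-4 → 2). Not NE.
(a4, C2): Player 1 gets 5, best alternative 2; Player 2 gets 3, best alternative 0. No profitable deviation — NE.
(The remaining 9 profiles each have a profitable deviation by the same check.)

Pure NE: (a4, C2)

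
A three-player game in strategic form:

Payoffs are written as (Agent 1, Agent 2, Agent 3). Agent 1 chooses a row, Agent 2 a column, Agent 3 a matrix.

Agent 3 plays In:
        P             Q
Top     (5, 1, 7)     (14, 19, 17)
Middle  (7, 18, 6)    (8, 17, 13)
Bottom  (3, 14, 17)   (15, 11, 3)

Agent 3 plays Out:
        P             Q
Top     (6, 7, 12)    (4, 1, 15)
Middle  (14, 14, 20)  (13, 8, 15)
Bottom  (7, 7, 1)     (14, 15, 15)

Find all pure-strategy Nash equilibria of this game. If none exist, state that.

Mark each player's best response to every combination of opponents' strategies; a profile where every player is best-responding is a pure Nash equilibrium.
Agent 1 against (P, In): payoffs 5, 7, 3 → best response Middle.
Agent 1 against (P, Out): payoffs 6, 14, 7 → best response Middle.
Agent 1 against (Q, In): payoffs 14, 8, 15 → best response Bottom.
Agent 1 against (Q, Out): payoffs 4, 13, 14 → best response Bottom.
Agent 2 against (Top, In): payoffs 1, 19 → best response Q.
Agent 2 against (Top, Out): payoffs 7, 1 → best response P.
Agent 2 against (Middle, In): payoffs 18, 17 → best response P.
Agent 2 against (Middle, Out): payoffs 14, 8 → best response P.
Agent 2 against (Bottom, In): payoffs 14, 11 → best response P.
Agent 2 against (Bottom, Out): payoffs 7, 15 → best response Q.
Agent 3 against (Top, P): payoffs 7, 12 → best response Out.
Agent 3 against (Top, Q): payoffs 17, 15 → best response In.
Agent 3 against (Middle, P): payoffs 6, 20 → best response Out.
Agent 3 against (Middle, Q): payoffs 13, 15 → best response Out.
Agent 3 against (Bottom, P): payoffs 17, 1 → best response In.
Agent 3 against (Bottom, Q): payoffs 3, 15 → best response Out.
Mutual best responses: (Middle, P, Out); (Bottom, Q, Out).

Pure-strategy Nash equilibria: (Middle, P, Out) and (Bottom, Q, Out)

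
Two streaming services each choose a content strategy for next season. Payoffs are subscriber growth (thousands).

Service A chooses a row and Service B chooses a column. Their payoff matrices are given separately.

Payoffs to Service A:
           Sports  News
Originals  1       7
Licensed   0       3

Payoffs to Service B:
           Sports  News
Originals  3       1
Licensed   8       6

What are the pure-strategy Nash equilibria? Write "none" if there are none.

(Originals, Sports)

(Originals, Sports): Service A gets 1, best alternative 0; Service B gets 3, best alternative 1. No profitable deviation — NE.
(Originals, News): Service B can switch to Sports (1 → 3). Not NE.
(Licensed, Sports): Service A can switch to Originals (0 → 1). Not NE.
(Licensed, News): Service A can switch to Originals (3 → 7). Not NE.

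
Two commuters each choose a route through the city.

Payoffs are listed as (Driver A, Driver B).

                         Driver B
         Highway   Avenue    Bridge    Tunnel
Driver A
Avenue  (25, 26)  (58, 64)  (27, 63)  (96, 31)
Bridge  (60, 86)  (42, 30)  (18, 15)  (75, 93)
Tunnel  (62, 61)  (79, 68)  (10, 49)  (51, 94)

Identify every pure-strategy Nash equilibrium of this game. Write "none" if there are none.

No pure-strategy Nash equilibrium.

For each strategy profile, look for a profitable unilateral deviation.
(Avenue, Highway): Driver A can switch to Bridge (25 → 60). Not NE.
(Avenue, Avenue): Driver A can switch to Tunnel (58 → 79). Not NE.
(Avenue, Bridge): Driver B can switch to Avenue (63 → 64). Not NE.
(Avenue, Tunnel): Driver B can switch to Avenue (31 → 64). Not NE.
(Bridge, Highway): Driver A can switch to Tunnel (60 → 62). Not NE.
(Bridge, Avenue): Driver A can switch to Avenue (42 → 58). Not NE.
(Bridge, Bridge): Driver A can switch to Avenue (18 → 27). Not NE.
(Bridge, Tunnel): Driver A can switch to Avenue (75 → 96). Not NE.
(The remaining 4 profiles each have a profitable deviation by the same check.)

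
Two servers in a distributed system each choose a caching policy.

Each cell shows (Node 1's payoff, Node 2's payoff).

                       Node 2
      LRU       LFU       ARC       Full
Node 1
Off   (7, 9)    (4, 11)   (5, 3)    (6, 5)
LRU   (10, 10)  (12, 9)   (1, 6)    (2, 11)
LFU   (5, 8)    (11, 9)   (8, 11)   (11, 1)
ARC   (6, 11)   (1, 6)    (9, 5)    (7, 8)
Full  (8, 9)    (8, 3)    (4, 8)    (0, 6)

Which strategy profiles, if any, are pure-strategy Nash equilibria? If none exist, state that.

There is no pure-strategy Nash equilibrium.

Mark each player's best response to every combination of opponents' strategies; a profile where every player is best-responding is a pure Nash equilibrium.
Node 1 against LRU: payoffs 7, 10, 5, 6, 8 → best response LRU.
Node 1 against LFU: payoffs 4, 12, 11, 1, 8 → best response LRU.
Node 1 against ARC: payoffs 5, 1, 8, 9, 4 → best response ARC.
Node 1 against Full: payoffs 6, 2, 11, 7, 0 → best response LFU.
Node 2 against Off: payoffs 9, 11, 3, 5 → best response LFU.
Node 2 against LRU: payoffs 10, 9, 6, 11 → best response Full.
Node 2 against LFU: payoffs 8, 9, 11, 1 → best response ARC.
Node 2 against ARC: payoffs 11, 6, 5, 8 → best response LRU.
Node 2 against Full: payoffs 9, 3, 8, 6 → best response LRU.
No profile is a mutual best response for all players.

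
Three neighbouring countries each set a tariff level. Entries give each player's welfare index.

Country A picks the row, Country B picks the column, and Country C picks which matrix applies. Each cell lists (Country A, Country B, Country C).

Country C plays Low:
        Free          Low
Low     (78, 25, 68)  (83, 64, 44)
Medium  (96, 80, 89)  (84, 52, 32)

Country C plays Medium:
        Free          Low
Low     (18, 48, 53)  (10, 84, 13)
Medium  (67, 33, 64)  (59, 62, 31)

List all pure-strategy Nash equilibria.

For each strategy profile, look for a profitable unilateral deviation.
(Low, Free, Low): Country A can switch to Medium (78 → 96). Not NE.
(Low, Free, Medium): Country A can switch to Medium (18 → 67). Not NE.
(Low, Low, Low): Country A can switch to Medium (83 → 84). Not NE.
(Low, Low, Medium): Country A can switch to Medium (10 → 59). Not NE.
(Medium, Free, Low): Country A gets 96, best alternative 78; Country B gets 80, best alternative 52; Country C gets 89, best alternative 64. No profitable deviation — NE.
(Medium, Free, Medium): Country B can switch to Low (33 → 62). Not NE.
(Medium, Low, Low): Country B can switch to Free (52 → 80). Not NE.
(Medium, Low, Medium): Country C can switch to Low (31 → 32). Not NE.

Pure NE: (Medium, Free, Low)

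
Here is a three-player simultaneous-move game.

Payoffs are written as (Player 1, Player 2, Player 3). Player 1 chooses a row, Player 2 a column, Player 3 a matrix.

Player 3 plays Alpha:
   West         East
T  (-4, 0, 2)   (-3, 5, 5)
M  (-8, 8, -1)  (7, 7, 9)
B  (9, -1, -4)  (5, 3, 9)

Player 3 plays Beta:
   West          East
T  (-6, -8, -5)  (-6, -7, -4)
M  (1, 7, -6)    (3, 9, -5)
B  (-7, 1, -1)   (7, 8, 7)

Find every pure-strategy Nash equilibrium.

Player 1 against (West, Alpha): payoffs -4, -8, 9 → best response B.
Player 1 against (West, Beta): payoffs -6, 1, -7 → best response M.
Player 1 against (East, Alpha): payoffs -3, 7, 5 → best response M.
Player 1 against (East, Beta): payoffs -6, 3, 7 → best response B.
Player 2 against (T, Alpha): payoffs 0, 5 → best response East.
Player 2 against (T, Beta): payoffs -8, -7 → best response East.
Player 2 against (M, Alpha): payoffs 8, 7 → best response West.
Player 2 against (M, Beta): payoffs 7, 9 → best response East.
Player 2 against (B, Alpha): payoffs -1, 3 → best response East.
Player 2 against (B, Beta): payoffs 1, 8 → best response East.
Player 3 against (T, West): payoffs 2, -5 → best response Alpha.
Player 3 against (T, East): payoffs 5, -4 → best response Alpha.
Player 3 against (M, West): payoffs -1, -6 → best response Alpha.
Player 3 against (M, East): payoffs 9, -5 → best response Alpha.
Player 3 against (B, West): payoffs -4, -1 → best response Beta.
Player 3 against (B, East): payoffs 9, 7 → best response Alpha.
No profile is a mutual best response for all players.

none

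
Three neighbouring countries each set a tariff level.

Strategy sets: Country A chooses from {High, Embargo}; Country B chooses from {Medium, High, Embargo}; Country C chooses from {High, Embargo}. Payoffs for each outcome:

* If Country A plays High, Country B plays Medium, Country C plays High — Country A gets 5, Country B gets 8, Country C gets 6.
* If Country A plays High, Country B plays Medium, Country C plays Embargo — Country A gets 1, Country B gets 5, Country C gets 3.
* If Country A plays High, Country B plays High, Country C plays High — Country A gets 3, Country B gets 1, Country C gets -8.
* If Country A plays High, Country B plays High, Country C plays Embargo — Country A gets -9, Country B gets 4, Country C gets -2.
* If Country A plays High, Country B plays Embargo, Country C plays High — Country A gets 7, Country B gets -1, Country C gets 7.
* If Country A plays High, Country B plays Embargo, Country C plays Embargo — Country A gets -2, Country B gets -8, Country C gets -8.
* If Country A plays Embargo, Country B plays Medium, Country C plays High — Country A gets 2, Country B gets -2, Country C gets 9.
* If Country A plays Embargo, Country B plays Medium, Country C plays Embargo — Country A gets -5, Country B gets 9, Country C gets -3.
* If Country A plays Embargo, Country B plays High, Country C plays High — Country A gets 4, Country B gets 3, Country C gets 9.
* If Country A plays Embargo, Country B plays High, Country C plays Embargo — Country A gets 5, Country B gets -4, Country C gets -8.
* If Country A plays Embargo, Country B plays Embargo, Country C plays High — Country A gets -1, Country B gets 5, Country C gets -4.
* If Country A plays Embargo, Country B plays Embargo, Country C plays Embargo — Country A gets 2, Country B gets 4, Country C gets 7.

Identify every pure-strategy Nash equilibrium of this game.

The unique pure-strategy Nash equilibrium is (High, Medium, High).

(High, Medium, High): Country A gets 5, best alternative 2; Country B gets 8, best alternative 1; Country C gets 6, best alternative 3. No profitable deviation — NE.
(High, Medium, Embargo): Country C can switch to High (3 → 6). Not NE.
(High, High, High): Country A can switch to Embargo (3 → 4). Not NE.
(High, High, Embargo): Country A can switch to Embargo (-9 → 5). Not NE.
(High, Embargo, High): Country B can switch to Medium (-1 → 8). Not NE.
(High, Embargo, Embargo): Country A can switch to Embargo (-2 → 2). Not NE.
(Embargo, Medium, High): Country A can switch to High (2 → 5). Not NE.
(Embargo, Medium, Embargo): Country A can switch to High (-5 → 1). Not NE.
(Embargo, High, High): Country B can switch to Embargo (3 → 5). Not NE.
(The remaining 3 profiles each have a profitable deviation by the same check.)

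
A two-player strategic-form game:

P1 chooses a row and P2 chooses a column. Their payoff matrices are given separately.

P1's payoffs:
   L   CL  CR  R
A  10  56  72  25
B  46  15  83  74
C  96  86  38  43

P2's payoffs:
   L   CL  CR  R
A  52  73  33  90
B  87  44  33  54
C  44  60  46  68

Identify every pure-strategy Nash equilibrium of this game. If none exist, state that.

Check each profile: it is a Nash equilibrium iff no player can strictly gain by switching unilaterally.
(A, L): P1 can switch to B (10 → 46). Not NE.
(A, CL): P1 can switch to C (56 → 86). Not NE.
(A, CR): P1 can switch to B (72 → 83). Not NE.
(A, R): P1 can switch to B (25 → 74). Not NE.
(B, L): P1 can switch to C (46 → 96). Not NE.
(B, CL): P1 can switch to A (15 → 56). Not NE.
(B, CR): P2 can switch to L (33 → 87). Not NE.
(B, R): P2 can switch to L (54 → 87). Not NE.
(C, L): P2 can switch to CL (44 → 60). Not NE.
(C, CL): P2 can switch to R (60 → 68). Not NE.
(C, CR): P1 can switch to A (38 → 72). Not NE.
(C, R): P1 can switch to B (43 → 74). Not NE.

none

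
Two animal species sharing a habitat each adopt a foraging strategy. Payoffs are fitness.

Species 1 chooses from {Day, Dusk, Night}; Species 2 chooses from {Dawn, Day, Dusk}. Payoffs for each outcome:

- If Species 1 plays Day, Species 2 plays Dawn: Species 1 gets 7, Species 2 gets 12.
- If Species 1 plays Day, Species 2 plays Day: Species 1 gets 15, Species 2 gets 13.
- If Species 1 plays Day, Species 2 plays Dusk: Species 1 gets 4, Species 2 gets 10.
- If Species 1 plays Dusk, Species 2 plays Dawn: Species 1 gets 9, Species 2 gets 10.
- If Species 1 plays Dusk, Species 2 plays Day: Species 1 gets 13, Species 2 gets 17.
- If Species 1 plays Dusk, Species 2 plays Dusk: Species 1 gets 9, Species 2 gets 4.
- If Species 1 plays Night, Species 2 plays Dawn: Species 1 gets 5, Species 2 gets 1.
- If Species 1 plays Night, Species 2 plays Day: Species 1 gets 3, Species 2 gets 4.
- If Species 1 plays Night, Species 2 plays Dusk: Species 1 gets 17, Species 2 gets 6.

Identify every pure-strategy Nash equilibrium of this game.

For each strategy profile, look for a profitable unilateral deviation.
(Day, Dawn): Species 1 can switch to Dusk (7 → 9). Not NE.
(Day, Day): Species 1 gets 15, best alternative 13; Species 2 gets 13, best alternative 12. No profitable deviation — NE.
(Day, Dusk): Species 1 can switch to Dusk (4 → 9). Not NE.
(Dusk, Dawn): Species 2 can switch to Day (10 → 17). Not NE.
(Dusk, Day): Species 1 can switch to Day (13 → 15). Not NE.
(Dusk, Dusk): Species 1 can switch to Night (9 → 17). Not NE.
(Night, Dawn): Species 1 can switch to Day (5 → 7). Not NE.
(Night, Dusk): Species 1 gets 17, best alternative 9; Species 2 gets 6, best alternative 4. No profitable deviation — NE.
(The remaining 1 profile has a profitable deviation by the same check.)

Pure-strategy Nash equilibria: (Day, Day), (Night, Dusk)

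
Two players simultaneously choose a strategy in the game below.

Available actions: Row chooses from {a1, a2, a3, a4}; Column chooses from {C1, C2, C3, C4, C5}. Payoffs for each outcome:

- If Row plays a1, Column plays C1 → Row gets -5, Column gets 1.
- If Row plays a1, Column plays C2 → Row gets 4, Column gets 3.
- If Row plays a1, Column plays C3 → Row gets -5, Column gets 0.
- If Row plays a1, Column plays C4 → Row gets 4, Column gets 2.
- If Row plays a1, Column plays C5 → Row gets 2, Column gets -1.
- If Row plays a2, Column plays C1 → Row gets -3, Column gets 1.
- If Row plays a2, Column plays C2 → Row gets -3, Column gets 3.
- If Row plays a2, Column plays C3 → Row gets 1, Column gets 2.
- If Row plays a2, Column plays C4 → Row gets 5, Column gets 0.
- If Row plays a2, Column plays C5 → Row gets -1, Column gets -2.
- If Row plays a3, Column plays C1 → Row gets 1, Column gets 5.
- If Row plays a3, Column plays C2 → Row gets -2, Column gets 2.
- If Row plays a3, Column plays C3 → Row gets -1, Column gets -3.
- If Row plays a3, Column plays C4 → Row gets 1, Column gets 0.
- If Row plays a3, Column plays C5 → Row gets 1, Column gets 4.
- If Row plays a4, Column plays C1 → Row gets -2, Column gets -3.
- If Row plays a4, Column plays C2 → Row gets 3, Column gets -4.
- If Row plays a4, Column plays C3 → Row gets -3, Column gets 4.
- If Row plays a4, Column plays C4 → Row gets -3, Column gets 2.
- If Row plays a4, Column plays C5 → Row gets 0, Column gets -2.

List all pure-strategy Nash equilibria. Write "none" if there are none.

The pure Nash equilibria are (a1, C2) and (a3, C1).

(a1, C1): Row can switch to a2 (-5 → -3). Not NE.
(a1, C2): Row gets 4, best alternative 3; Column gets 3, best alternative 2. No profitable deviation — NE.
(a1, C3): Row can switch to a2 (-5 → 1). Not NE.
(a1, C4): Row can switch to a2 (4 → 5). Not NE.
(a1, C5): Column can switch to C1 (-1 → 1). Not NE.
(a2, C1): Row can switch to a3 (-3 → 1). Not NE.
(a2, C2): Row can switch to a1 (-3 → 4). Not NE.
(a2, C3): Column can switch to C2 (2 → 3). Not NE.
(a2, C4): Column can switch to C1 (0 → 1). Not NE.
(a2, C5): Row can switch to a1 (-1 → 2). Not NE.
(a3, C1): Row gets 1, best alternative -2; Column gets 5, best alternative 4. No profitable deviation — NE.
(a3, C2): Row can switch to a1 (-2 → 4). Not NE.
(a3, C3): Row can switch to a2 (-1 → 1). Not NE.
(a3, C4): Row can switch to a1 (1 → 4). Not NE.
(The remaining 6 profiles each have a profitable deviation by the same check.)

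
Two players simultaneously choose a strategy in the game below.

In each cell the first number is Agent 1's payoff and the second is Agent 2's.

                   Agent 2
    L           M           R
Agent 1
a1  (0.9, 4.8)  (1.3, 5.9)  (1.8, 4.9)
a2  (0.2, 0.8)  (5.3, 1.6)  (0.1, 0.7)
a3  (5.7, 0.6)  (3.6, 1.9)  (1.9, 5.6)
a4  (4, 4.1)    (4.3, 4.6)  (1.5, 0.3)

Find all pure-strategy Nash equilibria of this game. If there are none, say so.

The pure Nash equilibria are (a2, M); (a3, R).

Agent 1 against L: payoffs 0.9, 0.2, 5.7, 4 → best response a3.
Agent 1 against M: payoffs 1.3, 5.3, 3.6, 4.3 → best response a2.
Agent 1 against R: payoffs 1.8, 0.1, 1.9, 1.5 → best response a3.
Agent 2 against a1: payoffs 4.8, 5.9, 4.9 → best response M.
Agent 2 against a2: payoffs 0.8, 1.6, 0.7 → best response M.
Agent 2 against a3: payoffs 0.6, 1.9, 5.6 → best response R.
Agent 2 against a4: payoffs 4.1, 4.6, 0.3 → best response M.
Mutual best responses: (a2, M); (a3, R).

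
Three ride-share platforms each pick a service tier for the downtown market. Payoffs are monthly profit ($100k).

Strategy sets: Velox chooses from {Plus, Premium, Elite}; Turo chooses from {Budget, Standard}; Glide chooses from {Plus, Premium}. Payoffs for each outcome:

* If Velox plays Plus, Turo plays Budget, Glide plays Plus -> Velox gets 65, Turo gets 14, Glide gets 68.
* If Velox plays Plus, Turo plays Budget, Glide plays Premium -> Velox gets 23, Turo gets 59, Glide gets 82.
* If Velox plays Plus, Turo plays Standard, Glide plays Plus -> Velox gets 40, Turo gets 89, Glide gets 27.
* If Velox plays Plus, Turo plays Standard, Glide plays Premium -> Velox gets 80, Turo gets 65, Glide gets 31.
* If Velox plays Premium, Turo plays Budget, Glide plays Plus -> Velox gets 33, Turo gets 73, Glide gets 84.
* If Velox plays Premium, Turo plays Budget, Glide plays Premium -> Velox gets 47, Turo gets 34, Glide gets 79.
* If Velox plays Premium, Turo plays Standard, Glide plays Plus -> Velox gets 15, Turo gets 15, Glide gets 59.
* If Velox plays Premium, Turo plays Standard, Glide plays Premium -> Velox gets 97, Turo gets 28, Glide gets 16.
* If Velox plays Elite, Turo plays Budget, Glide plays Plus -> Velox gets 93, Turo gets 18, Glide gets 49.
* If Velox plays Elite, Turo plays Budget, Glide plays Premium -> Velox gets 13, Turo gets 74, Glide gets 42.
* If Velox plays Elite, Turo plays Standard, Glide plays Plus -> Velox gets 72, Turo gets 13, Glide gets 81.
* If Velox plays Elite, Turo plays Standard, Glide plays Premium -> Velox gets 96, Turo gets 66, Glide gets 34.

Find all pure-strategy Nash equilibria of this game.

Pure NE: (Elite, Budget, Plus)

(Plus, Budget, Plus): Velox can switch to Elite (65 → 93). Not NE.
(Plus, Budget, Premium): Velox can switch to Premium (23 → 47). Not NE.
(Plus, Standard, Plus): Velox can switch to Elite (40 → 72). Not NE.
(Plus, Standard, Premium): Velox can switch to Premium (80 → 97). Not NE.
(Premium, Budget, Plus): Velox can switch to Plus (33 → 65). Not NE.
(Premium, Budget, Premium): Glide can switch to Plus (79 → 84). Not NE.
(Premium, Standard, Plus): Velox can switch to Plus (15 → 40). Not NE.
(Premium, Standard, Premium): Turo can switch to Budget (28 → 34). Not NE.
(Elite, Budget, Plus): Velox gets 93, best alternative 65; Turo gets 18, best alternative 13; Glide gets 49, best alternative 42. No profitable deviation — NE.
(Elite, Budget, Premium): Velox can switch to Plus (13 → 23). Not NE.
(Elite, Standard, Plus): Turo can switch to Budget (13 → 18). Not NE.
(The remaining 1 profile has a profitable deviation by the same check.)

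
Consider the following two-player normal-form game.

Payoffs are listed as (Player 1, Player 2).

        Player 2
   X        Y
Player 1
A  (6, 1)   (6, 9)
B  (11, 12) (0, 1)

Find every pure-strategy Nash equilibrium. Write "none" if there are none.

The pure Nash equilibria are (A, Y); (B, X).

Check each profile: it is a Nash equilibrium iff no player can strictly gain by switching unilaterally.
(A, X): Player 1 can switch to B (6 → 11). Not NE.
(A, Y): Player 1 gets 6, best alternative 0; Player 2 gets 9, best alternative 1. No profitable deviation — NE.
(B, X): Player 1 gets 11, best alternative 6; Player 2 gets 12, best alternative 1. No profitable deviation — NE.
(B, Y): Player 1 can switch to A (0 → 6). Not NE.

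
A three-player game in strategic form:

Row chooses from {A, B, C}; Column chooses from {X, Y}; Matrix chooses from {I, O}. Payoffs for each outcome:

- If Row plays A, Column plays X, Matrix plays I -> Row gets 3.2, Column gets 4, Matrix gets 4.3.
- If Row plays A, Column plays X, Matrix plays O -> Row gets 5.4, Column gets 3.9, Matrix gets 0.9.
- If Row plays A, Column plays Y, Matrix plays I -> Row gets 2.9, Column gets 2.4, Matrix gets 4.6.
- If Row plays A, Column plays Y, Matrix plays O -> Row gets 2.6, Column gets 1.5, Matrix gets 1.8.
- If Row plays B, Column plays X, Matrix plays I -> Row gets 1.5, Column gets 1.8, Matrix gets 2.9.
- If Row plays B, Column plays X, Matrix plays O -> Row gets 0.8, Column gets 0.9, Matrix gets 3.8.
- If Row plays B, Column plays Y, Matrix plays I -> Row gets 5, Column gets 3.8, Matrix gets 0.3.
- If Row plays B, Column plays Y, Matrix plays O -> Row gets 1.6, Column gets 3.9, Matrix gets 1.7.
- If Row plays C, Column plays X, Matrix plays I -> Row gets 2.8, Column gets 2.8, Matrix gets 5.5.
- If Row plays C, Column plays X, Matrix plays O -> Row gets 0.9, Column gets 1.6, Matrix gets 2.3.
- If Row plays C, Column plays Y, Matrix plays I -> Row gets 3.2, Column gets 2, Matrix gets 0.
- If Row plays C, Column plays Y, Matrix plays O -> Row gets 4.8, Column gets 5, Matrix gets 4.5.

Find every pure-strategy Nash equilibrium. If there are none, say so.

Row against (X, I): payoffs 3.2, 1.5, 2.8 → best response A.
Row against (X, O): payoffs 5.4, 0.8, 0.9 → best response A.
Row against (Y, I): payoffs 2.9, 5, 3.2 → best response B.
Row against (Y, O): payoffs 2.6, 1.6, 4.8 → best response C.
Column against (A, I): payoffs 4, 2.4 → best response X.
Column against (A, O): payoffs 3.9, 1.5 → best response X.
Column against (B, I): payoffs 1.8, 3.8 → best response Y.
Column against (B, O): payoffs 0.9, 3.9 → best response Y.
Column against (C, I): payoffs 2.8, 2 → best response X.
Column against (C, O): payoffs 1.6, 5 → best response Y.
Matrix against (A, X): payoffs 4.3, 0.9 → best response I.
Matrix against (A, Y): payoffs 4.6, 1.8 → best response I.
Matrix against (B, X): payoffs 2.9, 3.8 → best response O.
Matrix against (B, Y): payoffs 0.3, 1.7 → best response O.
Matrix against (C, X): payoffs 5.5, 2.3 → best response I.
Matrix against (C, Y): payoffs 0, 4.5 → best response O.
Mutual best responses: (A, X, I); (C, Y, O).

The pure Nash equilibria are (A, X, I), (C, Y, O).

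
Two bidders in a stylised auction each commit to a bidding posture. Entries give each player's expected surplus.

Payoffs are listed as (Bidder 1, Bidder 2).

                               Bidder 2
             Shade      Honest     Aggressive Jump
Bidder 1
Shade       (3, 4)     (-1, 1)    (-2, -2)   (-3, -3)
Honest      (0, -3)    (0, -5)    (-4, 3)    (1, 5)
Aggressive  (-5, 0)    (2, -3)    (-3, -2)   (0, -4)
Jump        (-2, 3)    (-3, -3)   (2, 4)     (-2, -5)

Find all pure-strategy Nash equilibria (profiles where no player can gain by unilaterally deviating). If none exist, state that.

Pure-strategy Nash equilibria: (Shade, Shade) and (Honest, Jump) and (Jump, Aggressive)

(Shade, Shade): Bidder 1 gets 3, best alternative 0; Bidder 2 gets 4, best alternative 1. No profitable deviation — NE.
(Shade, Honest): Bidder 1 can switch to Honest (-1 → 0). Not NE.
(Shade, Aggressive): Bidder 1 can switch to Jump (-2 → 2). Not NE.
(Shade, Jump): Bidder 1 can switch to Honest (-3 → 1). Not NE.
(Honest, Shade): Bidder 1 can switch to Shade (0 → 3). Not NE.
(Honest, Honest): Bidder 1 can switch to Aggressive (0 → 2). Not NE.
(Honest, Aggressive): Bidder 1 can switch to Shade (-4 → -2). Not NE.
(Honest, Jump): Bidder 1 gets 1, best alternative 0; Bidder 2 gets 5, best alternative 3. No profitable deviation — NE.
(Aggressive, Shade): Bidder 1 can switch to Shade (-5 → 3). Not NE.
(Aggressive, Honest): Bidder 2 can switch to Shade (-3 → 0). Not NE.
(Aggressive, Aggressive): Bidder 1 can switch to Shade (-3 → -2). Not NE.
(Aggressive, Jump): Bidder 1 can switch to Honest (0 → 1). Not NE.
(Jump, Shade): Bidder 1 can switch to Shade (-2 → 3). Not NE.
(Jump, Honest): Bidder 1 can switch to Shade (-3 → -1). Not NE.
(Jump, Aggressive): Bidder 1 gets 2, best alternative -2; Bidder 2 gets 4, best alternative 3. No profitable deviation — NE.
(The remaining 1 profile has a profitable deviation by the same check.)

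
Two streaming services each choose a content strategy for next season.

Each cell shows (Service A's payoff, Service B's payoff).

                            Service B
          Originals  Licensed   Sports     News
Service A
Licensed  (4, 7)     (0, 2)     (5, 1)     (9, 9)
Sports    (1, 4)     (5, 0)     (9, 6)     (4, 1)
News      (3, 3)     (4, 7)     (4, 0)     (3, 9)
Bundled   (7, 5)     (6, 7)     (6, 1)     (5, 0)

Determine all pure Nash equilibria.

The pure Nash equilibria are (Licensed, News) and (Sports, Sports) and (Bundled, Licensed).

(Licensed, Originals): Service A can switch to Bundled (4 → 7). Not NE.
(Licensed, Licensed): Service A can switch to Sports (0 → 5). Not NE.
(Licensed, Sports): Service A can switch to Sports (5 → 9). Not NE.
(Licensed, News): Service A gets 9, best alternative 5; Service B gets 9, best alternative 7. No profitable deviation — NE.
(Sports, Originals): Service A can switch to Licensed (1 → 4). Not NE.
(Sports, Licensed): Service A can switch to Bundled (5 → 6). Not NE.
(Sports, Sports): Service A gets 9, best alternative 6; Service B gets 6, best alternative 4. No profitable deviation — NE.
(Sports, News): Service A can switch to Licensed (4 → 9). Not NE.
(News, Originals): Service A can switch to Licensed (3 → 4). Not NE.
(News, Licensed): Service A can switch to Sports (4 → 5). Not NE.
(News, Sports): Service A can switch to Licensed (4 → 5). Not NE.
(News, News): Service A can switch to Licensed (3 → 9). Not NE.
(Bundled, Originals): Service B can switch to Licensed (5 → 7). Not NE.
(Bundled, Licensed): Service A gets 6, best alternative 5; Service B gets 7, best alternative 5. No profitable deviation — NE.
(Bundled, Sports): Service A can switch to Sports (6 → 9). Not NE.
(The remaining 1 profile has a profitable deviation by the same check.)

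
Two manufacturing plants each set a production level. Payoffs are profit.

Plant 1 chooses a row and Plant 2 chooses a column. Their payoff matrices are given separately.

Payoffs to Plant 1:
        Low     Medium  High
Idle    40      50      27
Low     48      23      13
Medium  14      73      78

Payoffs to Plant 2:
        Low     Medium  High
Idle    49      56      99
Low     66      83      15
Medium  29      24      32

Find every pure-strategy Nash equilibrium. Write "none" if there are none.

(Idle, Low): Plant 1 can switch to Low (40 → 48). Not NE.
(Idle, Medium): Plant 1 can switch to Medium (50 → 73). Not NE.
(Idle, High): Plant 1 can switch to Medium (27 → 78). Not NE.
(Low, Low): Plant 2 can switch to Medium (66 → 83). Not NE.
(Low, Medium): Plant 1 can switch to Idle (23 → 50). Not NE.
(Low, High): Plant 1 can switch to Idle (13 → 27). Not NE.
(Medium, Low): Plant 1 can switch to Idle (14 → 40). Not NE.
(Medium, Medium): Plant 2 can switch to Low (24 → 29). Not NE.
(Medium, High): Plant 1 gets 78, best alternative 27; Plant 2 gets 32, best alternative 29. No profitable deviation — NE.

Pure NE: (Medium, High)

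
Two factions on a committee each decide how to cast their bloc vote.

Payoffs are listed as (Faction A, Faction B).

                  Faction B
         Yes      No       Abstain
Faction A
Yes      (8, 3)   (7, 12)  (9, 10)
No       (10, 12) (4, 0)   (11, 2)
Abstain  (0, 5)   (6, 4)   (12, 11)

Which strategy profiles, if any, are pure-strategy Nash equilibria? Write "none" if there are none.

The pure Nash equilibria are (Yes, No) and (No, Yes) and (Abstain, Abstain).

(Yes, Yes): Faction A can switch to No (8 → 10). Not NE.
(Yes, No): Faction A gets 7, best alternative 6; Faction B gets 12, best alternative 10. No profitable deviation — NE.
(Yes, Abstain): Faction A can switch to No (9 → 11). Not NE.
(No, Yes): Faction A gets 10, best alternative 8; Faction B gets 12, best alternative 2. No profitable deviation — NE.
(No, No): Faction A can switch to Yes (4 → 7). Not NE.
(No, Abstain): Faction A can switch to Abstain (11 → 12). Not NE.
(Abstain, Yes): Faction A can switch to Yes (0 → 8). Not NE.
(Abstain, No): Faction A can switch to Yes (6 → 7). Not NE.
(Abstain, Abstain): Faction A gets 12, best alternative 11; Faction B gets 11, best alternative 5. No profitable deviation — NE.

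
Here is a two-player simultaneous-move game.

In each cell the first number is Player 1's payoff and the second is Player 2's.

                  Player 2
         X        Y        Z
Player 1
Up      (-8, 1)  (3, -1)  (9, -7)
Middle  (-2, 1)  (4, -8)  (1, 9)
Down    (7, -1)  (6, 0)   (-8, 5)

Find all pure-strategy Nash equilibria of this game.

(Up, X): Player 1 can switch to Middle (-8 → -2). Not NE.
(Up, Y): Player 1 can switch to Middle (3 → 4). Not NE.
(Up, Z): Player 2 can switch to X (-7 → 1). Not NE.
(Middle, X): Player 1 can switch to Down (-2 → 7). Not NE.
(Middle, Y): Player 1 can switch to Down (4 → 6). Not NE.
(Middle, Z): Player 1 can switch to Up (1 → 9). Not NE.
(Down, X): Player 2 can switch to Y (-1 → 0). Not NE.
(Down, Y): Player 2 can switch to Z (0 → 5). Not NE.
(The remaining 1 profile has a profitable deviation by the same check.)

This game has no pure Nash equilibrium.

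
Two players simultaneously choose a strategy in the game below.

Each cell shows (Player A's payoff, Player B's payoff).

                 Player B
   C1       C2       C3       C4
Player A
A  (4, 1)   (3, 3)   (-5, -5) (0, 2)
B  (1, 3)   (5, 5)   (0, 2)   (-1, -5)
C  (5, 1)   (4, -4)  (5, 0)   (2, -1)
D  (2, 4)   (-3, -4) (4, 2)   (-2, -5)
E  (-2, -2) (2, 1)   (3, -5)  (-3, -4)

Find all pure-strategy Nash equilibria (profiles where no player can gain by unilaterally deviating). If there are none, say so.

Mark each player's best response to every combination of opponents' strategies; a profile where every player is best-responding is a pure Nash equilibrium.
Player A against C1: payoffs 4, 1, 5, 2, -2 → best response C.
Player A against C2: payoffs 3, 5, 4, -3, 2 → best response B.
Player A against C3: payoffs -5, 0, 5, 4, 3 → best response C.
Player A against C4: payoffs 0, -1, 2, -2, -3 → best response C.
Player B against A: payoffs 1, 3, -5, 2 → best response C2.
Player B against B: payoffs 3, 5, 2, -5 → best response C2.
Player B against C: payoffs 1, -4, 0, -1 → best response C1.
Player B against D: payoffs 4, -4, 2, -5 → best response C1.
Player B against E: payoffs -2, 1, -5, -4 → best response C2.
Mutual best responses: (B, C2); (C, C1).

The pure Nash equilibria are (B, C2) and (C, C1).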